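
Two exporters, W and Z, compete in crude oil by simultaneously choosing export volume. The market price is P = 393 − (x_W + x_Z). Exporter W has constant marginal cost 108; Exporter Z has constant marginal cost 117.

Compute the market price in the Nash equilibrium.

Exporter W's profit: π = x_W(393 − (x_W + x_Z)) − 108x_W.
∂π/∂x_W = 285 − 2x_W − x_Z = 0, so x_W = 142.5 − 0.5x_Z.
By the same steps for Z: x_Z = 138 − 0.5x_W.
Plugging x_Z into W's best response: x_W = 142.5 − 0.5(138 − 0.5x_W) ⇒ 0.75x_W = 73.5, so x_W = 98.
Then x_Z = 138 − 0.5·98 = 89.
Equilibrium price: P = 393 − 187 = 206.

206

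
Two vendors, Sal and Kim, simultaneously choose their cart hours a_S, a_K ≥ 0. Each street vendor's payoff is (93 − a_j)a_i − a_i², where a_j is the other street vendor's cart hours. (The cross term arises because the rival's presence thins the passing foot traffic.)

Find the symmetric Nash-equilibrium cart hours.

31

Sal's payoff is (93 − a_K)a_S − a_S².
∂π/∂a_S = 93 − a_K − 2a_S = 0, so a_S = 46.5 − 0.5a_K.
Setting a_S = a_K in the reaction function: a_S = 46.5 − 0.5a_S, so a_S = 46.5 / 1.5 = 31.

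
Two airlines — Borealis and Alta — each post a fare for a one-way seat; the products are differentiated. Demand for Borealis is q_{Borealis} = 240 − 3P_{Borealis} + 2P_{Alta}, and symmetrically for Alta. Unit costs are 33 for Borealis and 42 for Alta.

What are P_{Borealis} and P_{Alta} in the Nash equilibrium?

86.4375, 89.8125

Borealis's profit: π = (P_{Borealis} − 33)(240 − 3P_{Borealis} + 2P_{Alta}).
∂π/∂P_{Borealis} = 339 − 6P_{Borealis} + 2P_{Alta} = 0 ⇒ P_{Borealis} = 56.5 + (1/3)P_{Alta}.
Similarly P_{Alta} = 61 + (1/3)P_{Borealis}.
Substituting the second reaction function into the first: P_{Borealis} = 56.5 + (1/3)(61 + (1/3)P_{Borealis}), which gives (8/9)P_{Borealis} = 461/6 ⇒ P_{Borealis} = 86.4375.
Then P_{Alta} = 61 + (1/3)·86.4375 = 89.8125.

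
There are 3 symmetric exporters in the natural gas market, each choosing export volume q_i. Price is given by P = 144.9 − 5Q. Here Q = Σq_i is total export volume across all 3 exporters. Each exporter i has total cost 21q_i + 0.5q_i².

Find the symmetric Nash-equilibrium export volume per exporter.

A representative exporter's profit is π_i = q_i(144.9 − 5Q) − 21q_i − 0.5q_i², with Q = q_i + Σ_{j≠i} q_j.
First-order condition: 123.9 − 11q_i − 5Σ_{j≠i} q_j = 0.
With identical exporters, set every q_j = q: then 123.9 − 11q − 10q = 0, i.e. q = 123.9/21 = 5.9.

5.9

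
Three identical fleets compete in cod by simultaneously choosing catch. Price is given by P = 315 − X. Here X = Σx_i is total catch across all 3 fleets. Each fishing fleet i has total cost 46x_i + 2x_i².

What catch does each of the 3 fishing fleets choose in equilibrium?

A representative fishing fleet's profit is π_i = x_i(315 − X) − 46x_i − 2x_i², with X = x_i + Σ_{j≠i} x_j.
First-order condition: 269 − 6x_i − Σ_{j≠i} x_j = 0.
Imposing symmetry (x_j = x for all j) turns Σ_{j≠i} x_j into 2x, so 269 = 8x and x = 33.625.

33.625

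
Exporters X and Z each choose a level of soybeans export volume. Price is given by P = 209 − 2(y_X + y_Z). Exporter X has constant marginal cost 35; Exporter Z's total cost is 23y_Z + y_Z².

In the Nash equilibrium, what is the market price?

102.2

Exporter X's profit: π = y_X(209 − 2(y_X + y_Z)) − 35y_X.
∂π/∂y_X = 174 − 4y_X − 2y_Z = 0, so y_X = 43.5 − 0.5y_Z.
For Z: ∂π/∂y_Z = 186 − 6y_Z − 2y_X = 0 ⇒ y_Z = 31 − (1/3)y_X.
Solving the two reaction functions simultaneously: (1 − (−0.5)(−1/3))y_X = 43.5 − 0.5·31, so (5/6)y_X = 28 and y_X = 33.6.
Then y_Z = 31 − (1/3)·33.6 = 19.8.
Equilibrium price: P = 209 − 2·53.4 = 102.2.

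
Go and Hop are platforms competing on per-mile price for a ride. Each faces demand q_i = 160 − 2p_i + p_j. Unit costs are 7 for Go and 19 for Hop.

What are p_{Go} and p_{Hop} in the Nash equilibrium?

59.6, 64.4

Go's profit: π = (p_{Go} − 7)(160 − 2p_{Go} + p_{Hop}).
∂π/∂p_{Go} = 174 − 4p_{Go} + p_{Hop} = 0 ⇒ p_{Go} = 43.5 + 0.25p_{Hop}.
Similarly p_{Hop} = 49.5 + 0.25p_{Go}.
Plugging p_{Hop} into Go's best response: p_{Go} = 43.5 + 0.25(49.5 + 0.25p_{Go}) ⇒ 0.9375p_{Go} = 55.875, so p_{Go} = 59.6.
Then p_{Hop} = 49.5 + 0.25·59.6 = 64.4.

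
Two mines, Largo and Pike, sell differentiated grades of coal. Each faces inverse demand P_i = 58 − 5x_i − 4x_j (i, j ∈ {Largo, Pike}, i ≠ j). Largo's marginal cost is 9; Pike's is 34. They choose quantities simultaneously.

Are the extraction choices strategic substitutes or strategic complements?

Mine Largo's profit: π = x_{Largo}(58 − 5x_{Largo} − 4x_{Pike}) − 9x_{Largo}.
∂π/∂x_{Largo} = 49 − 10x_{Largo} − 4x_{Pike} = 0 ⇒ x_{Largo} = 4.9 − 0.4x_{Pike}.
The best-response slope dx_{Largo}/dx_{Pike} = −0.4 < 0: the reaction function is downward-sloping, so the choices are strategic substitutes.

strategic substitutes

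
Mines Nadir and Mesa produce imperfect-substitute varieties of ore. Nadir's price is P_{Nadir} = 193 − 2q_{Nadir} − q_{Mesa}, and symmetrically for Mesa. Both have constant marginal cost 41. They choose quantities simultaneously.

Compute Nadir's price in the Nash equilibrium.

101.8

Mine Nadir's profit: π = q_{Nadir}(193 − 2q_{Nadir} − q_{Mesa}) − 41q_{Nadir}.
∂π/∂q_{Nadir} = 152 − 4q_{Nadir} − q_{Mesa} = 0 ⇒ q_{Nadir} = 38 − 0.25q_{Mesa}.
Setting q_{Nadir} = q_{Mesa} in the reaction function: q_{Nadir} = 38 − 0.25q_{Nadir}, so q_{Nadir} = 38 / 1.25 = 30.4.
P_{Nadir} = 193 − 2·30.4 − 30.4 = 101.8.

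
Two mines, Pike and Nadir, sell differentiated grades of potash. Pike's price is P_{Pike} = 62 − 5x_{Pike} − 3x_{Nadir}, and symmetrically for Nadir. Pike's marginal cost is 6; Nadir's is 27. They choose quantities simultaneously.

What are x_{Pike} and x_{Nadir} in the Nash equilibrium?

Mine Pike's profit: π = x_{Pike}(62 − 5x_{Pike} − 3x_{Nadir}) − 6x_{Pike}.
∂π/∂x_{Pike} = 56 − 10x_{Pike} − 3x_{Nadir} = 0 ⇒ x_{Pike} = 5.6 − 0.3x_{Nadir}.
Similarly x_{Nadir} = 3.5 − 0.3x_{Pike}.
Plugging x_{Nadir} into Pike's best response: x_{Pike} = 5.6 − 0.3(3.5 − 0.3x_{Pike}) ⇒ 0.91x_{Pike} = 4.55, so x_{Pike} = 5.
Then x_{Nadir} = 3.5 − 0.3·5 = 2.

5, 2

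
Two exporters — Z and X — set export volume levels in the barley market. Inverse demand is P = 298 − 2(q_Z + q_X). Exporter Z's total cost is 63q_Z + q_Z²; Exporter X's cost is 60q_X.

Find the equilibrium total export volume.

71.1

Exporter Z's profit: π = q_Z(298 − 2(q_Z + q_X)) − 63q_Z − q_Z².
∂π/∂q_Z = 235 − 6q_Z − 2q_X = 0, so q_Z = 235/6 − (1/3)q_X.
For X: ∂π/∂q_X = 238 − 4q_X − 2q_Z = 0 ⇒ q_X = 59.5 − 0.5q_Z.
Solving the two reaction functions simultaneously: (1 − (−1/3)(−0.5))q_Z = 235/6 − (1/3)·59.5, so (5/6)q_Z = 58/3 and q_Z = 23.2.
Then q_X = 59.5 − 0.5·23.2 = 47.9.
Total export volume: 23.2 + 47.9 = 71.1.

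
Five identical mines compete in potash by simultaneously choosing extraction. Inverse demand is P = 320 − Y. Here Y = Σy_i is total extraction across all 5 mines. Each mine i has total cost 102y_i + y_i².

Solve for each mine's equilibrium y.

A representative mine's profit is π_i = y_i(320 − Y) − 102y_i − y_i², with Y = y_i + Σ_{j≠i} y_j.
First-order condition: 218 − 4y_i − Σ_{j≠i} y_j = 0.
Imposing symmetry (y_j = y for all j) turns Σ_{j≠i} y_j into 4y, so 218 = 8y and y = 27.25.

27.25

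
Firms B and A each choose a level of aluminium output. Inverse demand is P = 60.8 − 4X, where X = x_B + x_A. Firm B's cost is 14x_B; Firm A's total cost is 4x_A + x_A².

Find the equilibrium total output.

7.9375

Firm B's profit: π = x_B(60.8 − 4(x_B + x_A)) − 14x_B.
∂π/∂x_B = 46.8 − 8x_B − 4x_A = 0, so x_B = 5.85 − 0.5x_A.
For A: ∂π/∂x_A = 56.8 − 10x_A − 4x_B = 0 ⇒ x_A = 5.68 − 0.4x_B.
Solving the two reaction functions simultaneously: (1 − (−0.5)(−0.4))x_B = 5.85 − 0.5·5.68, so 0.8x_B = 3.01 and x_B = 3.7625.
Then x_A = 5.68 − 0.4·3.7625 = 4.175.
Total output: 3.7625 + 4.175 = 7.9375.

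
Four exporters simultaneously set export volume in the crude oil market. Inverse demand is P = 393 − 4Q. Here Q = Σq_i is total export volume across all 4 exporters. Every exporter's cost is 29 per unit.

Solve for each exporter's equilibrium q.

18.2

A representative exporter's profit is π_i = q_i(393 − 4Q) − 29q_i, with Q = q_i + Σ_{j≠i} q_j.
First-order condition: 364 − 8q_i − 4Σ_{j≠i} q_j = 0.
Imposing symmetry (q_j = q for all j) turns Σ_{j≠i} q_j into 3q, so 364 = 20q and q = 18.2.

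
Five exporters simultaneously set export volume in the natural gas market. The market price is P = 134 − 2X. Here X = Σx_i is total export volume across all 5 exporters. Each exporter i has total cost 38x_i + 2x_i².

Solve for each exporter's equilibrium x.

6

A representative exporter's profit is π_i = x_i(134 − 2X) − 38x_i − 2x_i², with X = x_i + Σ_{j≠i} x_j.
First-order condition: 96 − 8x_i − 2Σ_{j≠i} x_j = 0.
In a symmetric equilibrium every exporter chooses the same x, so Σ_{j≠i} x_j = 4x. The condition becomes 96 − 16x = 0, giving x = 96/16 = 6.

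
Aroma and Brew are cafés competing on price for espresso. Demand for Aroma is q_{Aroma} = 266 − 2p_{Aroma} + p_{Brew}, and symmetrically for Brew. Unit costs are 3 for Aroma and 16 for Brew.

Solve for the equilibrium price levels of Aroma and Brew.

92.4, 97.6

Aroma's profit: π = (p_{Aroma} − 3)(266 − 2p_{Aroma} + p_{Brew}).
∂π/∂p_{Aroma} = 272 − 4p_{Aroma} + p_{Brew} = 0 ⇒ p_{Aroma} = 68 + 0.25p_{Brew}.
Similarly p_{Brew} = 74.5 + 0.25p_{Aroma}.
Substituting the second reaction function into the first: p_{Aroma} = 68 + 0.25(74.5 + 0.25p_{Aroma}), which gives 0.9375p_{Aroma} = 86.625 ⇒ p_{Aroma} = 92.4.
Then p_{Brew} = 74.5 + 0.25·92.4 = 97.6.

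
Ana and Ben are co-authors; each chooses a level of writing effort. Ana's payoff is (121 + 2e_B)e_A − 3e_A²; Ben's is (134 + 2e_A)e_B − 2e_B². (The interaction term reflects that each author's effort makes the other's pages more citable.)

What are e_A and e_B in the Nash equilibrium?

37.6, 52.3

Expanding Ana's payoff: 121e_A + 2e_Be_A − 3e_A².
∂π/∂e_A = 121 + 2e_B − 6e_A = 0, so e_A = 121/6 + (1/3)e_B.
Likewise for Ben: e_B = 33.5 + 0.5e_A.
Substituting the second reaction function into the first: e_A = 121/6 + (1/3)(33.5 + 0.5e_A), which gives (5/6)e_A = 94/3 ⇒ e_A = 37.6.
Then e_B = 33.5 + 0.5·37.6 = 52.3.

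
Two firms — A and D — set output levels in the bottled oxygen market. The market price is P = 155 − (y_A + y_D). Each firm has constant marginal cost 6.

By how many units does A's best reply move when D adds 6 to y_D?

-3

Firm A's profit: π = y_A(155 − (y_A + y_D)) − 6y_A.
∂π/∂y_A = 149 − 2y_A − y_D = 0, so y_A = 74.5 − 0.5y_D.
The reaction-function slope is −0.5, so a 6-unit rise in y_D moves y_A by −0.5 × 6 = −3. A's best response falls — the actions are strategic substitutes.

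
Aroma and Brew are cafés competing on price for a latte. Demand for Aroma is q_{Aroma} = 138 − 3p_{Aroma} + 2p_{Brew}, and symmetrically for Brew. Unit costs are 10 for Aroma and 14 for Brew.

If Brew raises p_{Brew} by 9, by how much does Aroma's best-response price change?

3

Aroma's profit: π = (p_{Aroma} − 10)(138 − 3p_{Aroma} + 2p_{Brew}).
∂π/∂p_{Aroma} = 168 − 6p_{Aroma} + 2p_{Brew} = 0 ⇒ p_{Aroma} = 28 + (1/3)p_{Brew}.
The reaction-function slope is 1/3, so a 9-unit rise in p_{Brew} moves p_{Aroma} by 1/3 × 9 = 3. Aroma's best response rises — the actions are strategic complements.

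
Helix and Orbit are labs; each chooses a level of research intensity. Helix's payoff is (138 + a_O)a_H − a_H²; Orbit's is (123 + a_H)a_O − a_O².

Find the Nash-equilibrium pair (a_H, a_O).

133, 128

Expanding Helix's payoff: 138a_H + a_Oa_H − a_H².
∂π/∂a_H = 138 + a_O − 2a_H = 0, so a_H = 69 + 0.5a_O.
Likewise for Orbit: a_O = 61.5 + 0.5a_H.
Solving the two reaction functions simultaneously: (1 − (0.5)(0.5))a_H = 69 + 0.5·61.5, so 0.75a_H = 99.75 and a_H = 133.
Then a_O = 61.5 + 0.5·133 = 128.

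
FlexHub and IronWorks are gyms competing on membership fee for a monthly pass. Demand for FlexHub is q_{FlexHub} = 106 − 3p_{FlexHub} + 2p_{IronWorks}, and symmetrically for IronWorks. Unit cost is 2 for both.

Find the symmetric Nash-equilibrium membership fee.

FlexHub's profit: π = (p_{FlexHub} − 2)(106 − 3p_{FlexHub} + 2p_{IronWorks}).
∂π/∂p_{FlexHub} = 112 − 6p_{FlexHub} + 2p_{IronWorks} = 0 ⇒ p_{FlexHub} = 56/3 + (1/3)p_{IronWorks}.
The game is symmetric, so in equilibrium p_{IronWorks} = p_{FlexHub}: the reaction function gives (2/3)p_{FlexHub} = 56/3, hence p_{FlexHub} = 28.

28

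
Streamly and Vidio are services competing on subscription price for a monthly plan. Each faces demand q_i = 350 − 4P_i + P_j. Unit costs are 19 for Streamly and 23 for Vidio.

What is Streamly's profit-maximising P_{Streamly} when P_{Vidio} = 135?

Streamly's profit: π = (P_{Streamly} − 19)(350 − 4P_{Streamly} + P_{Vidio}).
∂π/∂P_{Streamly} = 426 − 8P_{Streamly} + P_{Vidio} = 0 ⇒ P_{Streamly} = 53.25 + 0.125P_{Vidio}.
At P_{Vidio} = 135: P_{Streamly} = 53.25 + 0.125·135 = 70.125.

70.125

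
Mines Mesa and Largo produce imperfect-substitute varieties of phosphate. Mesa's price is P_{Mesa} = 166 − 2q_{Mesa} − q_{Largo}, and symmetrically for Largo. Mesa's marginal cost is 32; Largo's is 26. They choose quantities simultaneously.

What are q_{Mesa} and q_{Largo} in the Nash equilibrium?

Mine Mesa's profit: π = q_{Mesa}(166 − 2q_{Mesa} − q_{Largo}) − 32q_{Mesa}.
∂π/∂q_{Mesa} = 134 − 4q_{Mesa} − q_{Largo} = 0 ⇒ q_{Mesa} = 33.5 − 0.25q_{Largo}.
Similarly q_{Largo} = 35 − 0.25q_{Mesa}.
Substituting the second reaction function into the first: q_{Mesa} = 33.5 − 0.25(35 − 0.25q_{Mesa}), which gives 0.9375q_{Mesa} = 24.75 ⇒ q_{Mesa} = 26.4.
Then q_{Largo} = 35 − 0.25·26.4 = 28.4.

26.4, 28.4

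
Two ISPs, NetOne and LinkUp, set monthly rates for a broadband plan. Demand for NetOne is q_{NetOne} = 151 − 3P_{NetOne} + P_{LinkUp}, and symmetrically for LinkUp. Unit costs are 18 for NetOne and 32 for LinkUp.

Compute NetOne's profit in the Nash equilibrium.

NetOne's profit: π = (P_{NetOne} − 18)(151 − 3P_{NetOne} + P_{LinkUp}).
∂π/∂P_{NetOne} = 205 − 6P_{NetOne} + P_{LinkUp} = 0 ⇒ P_{NetOne} = 205/6 + (1/6)P_{LinkUp}.
Similarly P_{LinkUp} = 247/6 + (1/6)P_{NetOne}.
Plugging P_{LinkUp} into NetOne's best response: P_{NetOne} = 205/6 + (1/6)(247/6 + (1/6)P_{NetOne}) ⇒ (35/36)P_{NetOne} = 1477/36, so P_{NetOne} = 42.2.
Then P_{LinkUp} = 247/6 + (1/6)·42.2 = 48.2.
q_{NetOne} = 151 − 3·42.2 + 48.2 = 72.6.
Profit = (42.2 − 18)·72.6 = 1756.92.

1756.92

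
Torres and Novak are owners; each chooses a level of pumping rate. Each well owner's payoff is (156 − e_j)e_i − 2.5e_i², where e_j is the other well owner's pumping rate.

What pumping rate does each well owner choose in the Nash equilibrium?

26

Torres's payoff is (156 − e_N)e_T − 2.5e_T².
∂π/∂e_T = 156 − e_N − 5e_T = 0, so e_T = 31.2 − 0.2e_N.
The game is symmetric, so in equilibrium e_N = e_T: the reaction function gives 1.2e_T = 31.2, hence e_T = 26.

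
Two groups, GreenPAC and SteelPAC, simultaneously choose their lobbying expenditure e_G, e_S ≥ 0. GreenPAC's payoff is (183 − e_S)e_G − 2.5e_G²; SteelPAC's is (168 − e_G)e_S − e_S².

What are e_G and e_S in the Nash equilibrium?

Expanding GreenPAC's payoff: 183e_G − e_Se_G − 2.5e_G².
∂π/∂e_G = 183 − e_S − 5e_G = 0, so e_G = 36.6 − 0.2e_S.
Likewise for SteelPAC: e_S = 84 − 0.5e_G.
Solving the two reaction functions simultaneously: (1 − (−0.2)(−0.5))e_G = 36.6 − 0.2·84, so 0.9e_G = 19.8 and e_G = 22.
Then e_S = 84 − 0.5·22 = 73.

22, 73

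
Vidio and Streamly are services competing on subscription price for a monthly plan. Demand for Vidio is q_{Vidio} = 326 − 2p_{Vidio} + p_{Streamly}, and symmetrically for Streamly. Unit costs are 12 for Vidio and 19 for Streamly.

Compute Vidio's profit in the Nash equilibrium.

22302.72

Vidio's profit: π = (p_{Vidio} − 12)(326 − 2p_{Vidio} + p_{Streamly}).
∂π/∂p_{Vidio} = 350 − 4p_{Vidio} + p_{Streamly} = 0 ⇒ p_{Vidio} = 87.5 + 0.25p_{Streamly}.
Similarly p_{Streamly} = 91 + 0.25p_{Vidio}.
Substituting the second reaction function into the first: p_{Vidio} = 87.5 + 0.25(91 + 0.25p_{Vidio}), which gives 0.9375p_{Vidio} = 110.25 ⇒ p_{Vidio} = 117.6.
Then p_{Streamly} = 91 + 0.25·117.6 = 120.4.
q_{Vidio} = 326 − 2·117.6 + 120.4 = 211.2.
Profit = (117.6 − 12)·211.2 = 22302.72.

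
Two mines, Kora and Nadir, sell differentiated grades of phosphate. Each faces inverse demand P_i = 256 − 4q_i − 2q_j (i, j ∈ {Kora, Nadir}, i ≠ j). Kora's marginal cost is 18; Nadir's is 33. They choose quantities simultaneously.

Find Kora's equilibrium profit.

Mine Kora's profit: π = q_{Kora}(256 − 4q_{Kora} − 2q_{Nadir}) − 18q_{Kora}.
∂π/∂q_{Kora} = 238 − 8q_{Kora} − 2q_{Nadir} = 0 ⇒ q_{Kora} = 29.75 − 0.25q_{Nadir}.
Similarly q_{Nadir} = 27.875 − 0.25q_{Kora}.
Solving the two reaction functions simultaneously: (1 − (−0.25)(−0.25))q_{Kora} = 29.75 − 0.25·27.875, so 0.9375q_{Kora} = 729/32 and q_{Kora} = 24.3.
Then q_{Nadir} = 27.875 − 0.25·24.3 = 21.8.
P_{Kora} = 256 − 4·24.3 − 2·21.8 = 115.2.
Profit = (115.2 − 18)·24.3 = 2361.96.

2361.96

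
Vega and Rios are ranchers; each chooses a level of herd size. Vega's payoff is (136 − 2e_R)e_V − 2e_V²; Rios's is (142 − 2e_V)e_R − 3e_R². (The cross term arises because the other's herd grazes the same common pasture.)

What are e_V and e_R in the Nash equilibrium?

Expanding Vega's payoff: 136e_V − 2e_Re_V − 2e_V².
∂π/∂e_V = 136 − 2e_R − 4e_V = 0, so e_V = 34 − 0.5e_R.
Likewise for Rios: e_R = 71/3 − (1/3)e_V.
Solving the two reaction functions simultaneously: (1 − (−0.5)(−1/3))e_V = 34 − 0.5·(71/3), so (5/6)e_V = 133/6 and e_V = 26.6.
Then e_R = 71/3 − (1/3)·26.6 = 14.8.

26.6, 14.8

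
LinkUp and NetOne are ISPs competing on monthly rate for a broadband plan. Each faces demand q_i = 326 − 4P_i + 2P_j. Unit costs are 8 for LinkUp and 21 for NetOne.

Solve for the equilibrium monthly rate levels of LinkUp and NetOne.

61.4, 66.6

LinkUp's profit: π = (P_{LinkUp} − 8)(326 − 4P_{LinkUp} + 2P_{NetOne}).
∂π/∂P_{LinkUp} = 358 − 8P_{LinkUp} + 2P_{NetOne} = 0 ⇒ P_{LinkUp} = 44.75 + 0.25P_{NetOne}.
Similarly P_{NetOne} = 51.25 + 0.25P_{LinkUp}.
Plugging P_{NetOne} into LinkUp's best response: P_{LinkUp} = 44.75 + 0.25(51.25 + 0.25P_{LinkUp}) ⇒ 0.9375P_{LinkUp} = 57.5625, so P_{LinkUp} = 61.4.
Then P_{NetOne} = 51.25 + 0.25·61.4 = 66.6.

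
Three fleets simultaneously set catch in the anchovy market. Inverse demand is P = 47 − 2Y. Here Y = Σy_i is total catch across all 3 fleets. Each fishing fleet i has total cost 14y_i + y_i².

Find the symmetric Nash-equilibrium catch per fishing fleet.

3.3

A representative fishing fleet's profit is π_i = y_i(47 − 2Y) − 14y_i − y_i², with Y = y_i + Σ_{j≠i} y_j.
First-order condition: 33 − 6y_i − 2Σ_{j≠i} y_j = 0.
With identical fishing fleets, set every y_j = y: then 33 − 6y − 4y = 0, i.e. y = 33/10 = 3.3.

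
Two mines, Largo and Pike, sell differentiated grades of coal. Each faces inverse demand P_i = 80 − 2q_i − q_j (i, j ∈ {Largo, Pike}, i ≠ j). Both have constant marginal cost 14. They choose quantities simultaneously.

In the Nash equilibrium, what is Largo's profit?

348.48

Mine Largo's profit: π = q_{Largo}(80 − 2q_{Largo} − q_{Pike}) − 14q_{Largo}.
∂π/∂q_{Largo} = 66 − 4q_{Largo} − q_{Pike} = 0 ⇒ q_{Largo} = 16.5 − 0.25q_{Pike}.
The game is symmetric, so in equilibrium q_{Pike} = q_{Largo}: the reaction function gives 1.25q_{Largo} = 16.5, hence q_{Largo} = 13.2.
P_{Largo} = 80 − 2·13.2 − 13.2 = 40.4.
Profit = (40.4 − 14)·13.2 = 348.48.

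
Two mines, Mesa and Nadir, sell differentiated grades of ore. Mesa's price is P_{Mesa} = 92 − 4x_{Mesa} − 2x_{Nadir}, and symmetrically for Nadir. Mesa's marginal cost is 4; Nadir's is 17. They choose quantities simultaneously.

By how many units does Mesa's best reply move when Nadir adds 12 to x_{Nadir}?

-3

Mine Mesa's profit: π = x_{Mesa}(92 − 4x_{Mesa} − 2x_{Nadir}) − 4x_{Mesa}.
∂π/∂x_{Mesa} = 88 − 8x_{Mesa} − 2x_{Nadir} = 0 ⇒ x_{Mesa} = 11 − 0.25x_{Nadir}.
The reaction-function slope is −0.25, so a 12-unit rise in x_{Nadir} moves x_{Mesa} by −0.25 × 12 = −3. Mesa's best response falls — the actions are strategic substitutes.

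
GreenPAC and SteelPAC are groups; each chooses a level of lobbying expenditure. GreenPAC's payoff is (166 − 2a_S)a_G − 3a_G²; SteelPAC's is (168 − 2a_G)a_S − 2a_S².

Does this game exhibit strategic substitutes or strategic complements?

strategic substitutes

Expanding GreenPAC's payoff: 166a_G − 2a_Sa_G − 3a_G².
∂π/∂a_G = 166 − 2a_S − 6a_G = 0, so a_G = 83/3 − (1/3)a_S.
The best-response slope da_G/da_S = −1/3 < 0: the reaction function is downward-sloping, so the choices are strategic substitutes.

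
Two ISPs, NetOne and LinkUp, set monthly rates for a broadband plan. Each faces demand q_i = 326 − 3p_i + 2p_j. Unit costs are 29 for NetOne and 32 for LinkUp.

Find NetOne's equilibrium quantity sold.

224.4375

NetOne's profit: π = (p_{NetOne} − 29)(326 − 3p_{NetOne} + 2p_{LinkUp}).
∂π/∂p_{NetOne} = 413 − 6p_{NetOne} + 2p_{LinkUp} = 0 ⇒ p_{NetOne} = 413/6 + (1/3)p_{LinkUp}.
Similarly p_{LinkUp} = 211/3 + (1/3)p_{NetOne}.
Substituting the second reaction function into the first: p_{NetOne} = 413/6 + (1/3)(211/3 + (1/3)p_{NetOne}), which gives (8/9)p_{NetOne} = 1661/18 ⇒ p_{NetOne} = 103.8125.
Then p_{LinkUp} = 211/3 + (1/3)·103.8125 = 104.9375.
q_{NetOne} = 326 − 3·103.8125 + 2·104.9375 = 224.4375.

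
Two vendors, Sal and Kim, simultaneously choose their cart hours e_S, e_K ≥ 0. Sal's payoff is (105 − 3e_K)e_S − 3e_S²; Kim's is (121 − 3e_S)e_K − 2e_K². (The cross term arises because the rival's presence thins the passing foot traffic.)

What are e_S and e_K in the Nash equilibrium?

3.8, 27.4

Expanding Sal's payoff: 105e_S − 3e_Ke_S − 3e_S².
∂π/∂e_S = 105 − 3e_K − 6e_S = 0, so e_S = 17.5 − 0.5e_K.
Likewise for Kim: e_K = 30.25 − 0.75e_S.
Plugging e_K into Sal's best response: e_S = 17.5 − 0.5(30.25 − 0.75e_S) ⇒ 0.625e_S = 2.375, so e_S = 3.8.
Then e_K = 30.25 − 0.75·3.8 = 27.4.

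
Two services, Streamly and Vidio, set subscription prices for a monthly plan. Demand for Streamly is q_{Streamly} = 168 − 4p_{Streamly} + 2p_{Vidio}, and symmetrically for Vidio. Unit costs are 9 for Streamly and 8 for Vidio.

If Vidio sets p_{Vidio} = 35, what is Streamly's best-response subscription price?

34.25

Streamly's profit: π = (p_{Streamly} − 9)(168 − 4p_{Streamly} + 2p_{Vidio}).
∂π/∂p_{Streamly} = 204 − 8p_{Streamly} + 2p_{Vidio} = 0 ⇒ p_{Streamly} = 25.5 + 0.25p_{Vidio}.
At p_{Vidio} = 35: p_{Streamly} = 25.5 + 0.25·35 = 34.25.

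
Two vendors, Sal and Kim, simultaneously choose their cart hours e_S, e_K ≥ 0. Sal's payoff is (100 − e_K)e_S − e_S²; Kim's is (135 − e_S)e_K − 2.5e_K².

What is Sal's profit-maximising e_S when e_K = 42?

29

Expanding Sal's payoff: 100e_S − e_Ke_S − e_S².
∂π/∂e_S = 100 − e_K − 2e_S = 0, so e_S = 50 − 0.5e_K.
At e_K = 42: e_S = 50 − 0.5·42 = 29.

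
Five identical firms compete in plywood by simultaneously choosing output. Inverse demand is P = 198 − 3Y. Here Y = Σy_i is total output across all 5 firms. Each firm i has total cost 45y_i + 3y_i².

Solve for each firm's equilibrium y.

A representative firm's profit is π_i = y_i(198 − 3Y) − 45y_i − 3y_i², with Y = y_i + Σ_{j≠i} y_j.
First-order condition: 153 − 12y_i − 3Σ_{j≠i} y_j = 0.
Imposing symmetry (y_j = y for all j) turns Σ_{j≠i} y_j into 4y, so 153 = 24y and y = 6.375.

6.375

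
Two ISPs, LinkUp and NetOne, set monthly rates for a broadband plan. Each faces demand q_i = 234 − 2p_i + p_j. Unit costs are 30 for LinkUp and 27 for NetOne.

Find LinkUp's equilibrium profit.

LinkUp's profit: π = (p_{LinkUp} − 30)(234 − 2p_{LinkUp} + p_{NetOne}).
∂π/∂p_{LinkUp} = 294 − 4p_{LinkUp} + p_{NetOne} = 0 ⇒ p_{LinkUp} = 73.5 + 0.25p_{NetOne}.
Similarly p_{NetOne} = 72 + 0.25p_{LinkUp}.
Solving the two reaction functions simultaneously: (1 − (0.25)(0.25))p_{LinkUp} = 73.5 + 0.25·72, so 0.9375p_{LinkUp} = 91.5 and p_{LinkUp} = 97.6.
Then p_{NetOne} = 72 + 0.25·97.6 = 96.4.
q_{LinkUp} = 234 − 2·97.6 + 96.4 = 135.2.
Profit = (97.6 − 30)·135.2 = 9139.52.

9139.52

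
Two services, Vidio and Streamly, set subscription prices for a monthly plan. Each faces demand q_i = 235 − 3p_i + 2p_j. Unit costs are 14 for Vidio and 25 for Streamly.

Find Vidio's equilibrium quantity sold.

Vidio's profit: π = (p_{Vidio} − 14)(235 − 3p_{Vidio} + 2p_{Streamly}).
∂π/∂p_{Vidio} = 277 − 6p_{Vidio} + 2p_{Streamly} = 0 ⇒ p_{Vidio} = 277/6 + (1/3)p_{Streamly}.
Similarly p_{Streamly} = 155/3 + (1/3)p_{Vidio}.
Solving the two reaction functions simultaneously: (1 − (1/3)(1/3))p_{Vidio} = 277/6 + (1/3)·(155/3), so (8/9)p_{Vidio} = 1141/18 and p_{Vidio} = 71.3125.
Then p_{Streamly} = 155/3 + (1/3)·71.3125 = 75.4375.
q_{Vidio} = 235 − 3·71.3125 + 2·75.4375 = 171.9375.

171.9375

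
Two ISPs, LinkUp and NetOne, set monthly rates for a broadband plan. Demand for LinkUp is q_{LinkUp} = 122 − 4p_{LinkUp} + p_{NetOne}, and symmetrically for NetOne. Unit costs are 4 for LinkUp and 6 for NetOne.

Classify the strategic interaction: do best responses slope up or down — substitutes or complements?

strategic complements

LinkUp's profit: π = (p_{LinkUp} − 4)(122 − 4p_{LinkUp} + p_{NetOne}).
∂π/∂p_{LinkUp} = 138 − 8p_{LinkUp} + p_{NetOne} = 0 ⇒ p_{LinkUp} = 17.25 + 0.125p_{NetOne}.
The best-response slope dp_{LinkUp}/dp_{NetOne} = 0.125 > 0: the reaction function is upward-sloping, so the choices are strategic complements.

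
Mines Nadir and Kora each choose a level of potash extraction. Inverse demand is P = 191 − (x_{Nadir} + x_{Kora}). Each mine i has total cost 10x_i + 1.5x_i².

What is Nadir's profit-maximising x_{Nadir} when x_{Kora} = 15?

33.2

Mine Nadir's profit: π = x_{Nadir}(191 − (x_{Nadir} + x_{Kora})) − 10x_{Nadir} − 1.5x_{Nadir}².
∂π/∂x_{Nadir} = 181 − 5x_{Nadir} − x_{Kora} = 0, so x_{Nadir} = 36.2 − 0.2x_{Kora}.
At x_{Kora} = 15: x_{Nadir} = 36.2 − 0.2·15 = 33.2.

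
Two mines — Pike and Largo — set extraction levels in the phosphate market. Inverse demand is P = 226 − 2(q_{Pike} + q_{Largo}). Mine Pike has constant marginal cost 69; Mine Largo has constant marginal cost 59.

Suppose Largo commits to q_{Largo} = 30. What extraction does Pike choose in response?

Mine Pike's profit: π = q_{Pike}(226 − 2(q_{Pike} + q_{Largo})) − 69q_{Pike}.
∂π/∂q_{Pike} = 157 − 4q_{Pike} − 2q_{Largo} = 0, so q_{Pike} = 39.25 − 0.5q_{Largo}.
At q_{Largo} = 30: q_{Pike} = 39.25 − 0.5·30 = 24.25.

24.25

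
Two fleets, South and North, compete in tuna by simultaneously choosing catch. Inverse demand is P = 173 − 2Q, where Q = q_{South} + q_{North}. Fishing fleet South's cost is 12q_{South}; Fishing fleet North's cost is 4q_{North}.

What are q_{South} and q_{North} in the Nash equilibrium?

Fishing fleet South's profit: π = q_{South}(173 − 2(q_{South} + q_{North})) − 12q_{South}.
∂π/∂q_{South} = 161 − 4q_{South} − 2q_{North} = 0, so q_{South} = 40.25 − 0.5q_{North}.
By the same steps for North: q_{North} = 42.25 − 0.5q_{South}.
Substituting the second reaction function into the first: q_{South} = 40.25 − 0.5(42.25 − 0.5q_{South}), which gives 0.75q_{South} = 19.125 ⇒ q_{South} = 25.5.
Then q_{North} = 42.25 − 0.5·25.5 = 29.5.

25.5, 29.5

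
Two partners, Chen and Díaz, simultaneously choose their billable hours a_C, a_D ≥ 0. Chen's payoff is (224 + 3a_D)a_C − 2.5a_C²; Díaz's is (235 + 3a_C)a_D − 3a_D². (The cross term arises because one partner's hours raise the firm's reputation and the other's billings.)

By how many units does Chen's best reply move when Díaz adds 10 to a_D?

6

Expanding Chen's payoff: 224a_C + 3a_Da_C − 2.5a_C².
∂π/∂a_C = 224 + 3a_D − 5a_C = 0, so a_C = 44.8 + 0.6a_D.
The reaction-function slope is 0.6, so a 10-unit rise in a_D moves a_C by 0.6 × 10 = 6. Chen's best response rises — the actions are strategic complements.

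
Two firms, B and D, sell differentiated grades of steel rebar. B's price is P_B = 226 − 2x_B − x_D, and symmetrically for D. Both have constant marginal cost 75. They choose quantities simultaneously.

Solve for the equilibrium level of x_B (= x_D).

Firm B's profit: π = x_B(226 − 2x_B − x_D) − 75x_B.
∂π/∂x_B = 151 − 4x_B − x_D = 0 ⇒ x_B = 37.75 − 0.25x_D.
Setting x_B = x_D in the reaction function: x_B = 37.75 − 0.25x_B, so x_B = 37.75 / 1.25 = 30.2.

30.2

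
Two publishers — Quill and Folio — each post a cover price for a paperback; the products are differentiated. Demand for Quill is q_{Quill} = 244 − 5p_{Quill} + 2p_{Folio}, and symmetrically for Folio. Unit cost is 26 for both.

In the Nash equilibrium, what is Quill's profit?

Quill's profit: π = (p_{Quill} − 26)(244 − 5p_{Quill} + 2p_{Folio}).
∂π/∂p_{Quill} = 374 − 10p_{Quill} + 2p_{Folio} = 0 ⇒ p_{Quill} = 37.4 + 0.2p_{Folio}.
Setting p_{Quill} = p_{Folio} in the reaction function: p_{Quill} = 37.4 + 0.2p_{Quill}, so p_{Quill} = 37.4 / 0.8 = 46.75.
q_{Quill} = 244 − 5·46.75 + 2·46.75 = 103.75.
Profit = (46.75 − 26)·103.75 = 2152.8125.

2152.8125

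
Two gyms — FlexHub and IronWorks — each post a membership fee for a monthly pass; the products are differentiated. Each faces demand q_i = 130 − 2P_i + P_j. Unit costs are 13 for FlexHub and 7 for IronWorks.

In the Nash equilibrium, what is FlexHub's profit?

FlexHub's profit: π = (P_{FlexHub} − 13)(130 − 2P_{FlexHub} + P_{IronWorks}).
∂π/∂P_{FlexHub} = 156 − 4P_{FlexHub} + P_{IronWorks} = 0 ⇒ P_{FlexHub} = 39 + 0.25P_{IronWorks}.
Similarly P_{IronWorks} = 36 + 0.25P_{FlexHub}.
Plugging P_{IronWorks} into FlexHub's best response: P_{FlexHub} = 39 + 0.25(36 + 0.25P_{FlexHub}) ⇒ 0.9375P_{FlexHub} = 48, so P_{FlexHub} = 51.2.
Then P_{IronWorks} = 36 + 0.25·51.2 = 48.8.
q_{FlexHub} = 130 − 2·51.2 + 48.8 = 76.4.
Profit = (51.2 − 13)·76.4 = 2918.48.

2918.48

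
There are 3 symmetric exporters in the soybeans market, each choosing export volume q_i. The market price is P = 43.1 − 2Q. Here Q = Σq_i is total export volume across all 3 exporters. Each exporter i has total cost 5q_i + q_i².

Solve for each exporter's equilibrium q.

3.81

A representative exporter's profit is π_i = q_i(43.1 − 2Q) − 5q_i − q_i², with Q = q_i + Σ_{j≠i} q_j.
First-order condition: 38.1 − 6q_i − 2Σ_{j≠i} q_j = 0.
In a symmetric equilibrium every exporter chooses the same q, so Σ_{j≠i} q_j = 2q. The condition becomes 38.1 − 10q = 0, giving q = 38.1/10 = 3.81.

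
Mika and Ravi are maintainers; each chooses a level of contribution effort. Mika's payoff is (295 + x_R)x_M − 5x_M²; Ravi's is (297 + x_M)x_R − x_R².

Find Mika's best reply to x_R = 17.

Expanding Mika's payoff: 295x_M + x_Rx_M − 5x_M².
∂π/∂x_M = 295 + x_R − 10x_M = 0, so x_M = 29.5 + 0.1x_R.
At x_R = 17: x_M = 29.5 + 0.1·17 = 31.2.

31.2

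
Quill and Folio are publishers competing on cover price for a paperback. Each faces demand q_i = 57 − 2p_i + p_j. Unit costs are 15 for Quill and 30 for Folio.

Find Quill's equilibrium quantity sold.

32

Quill's profit: π = (p_{Quill} − 15)(57 − 2p_{Quill} + p_{Folio}).
∂π/∂p_{Quill} = 87 − 4p_{Quill} + p_{Folio} = 0 ⇒ p_{Quill} = 21.75 + 0.25p_{Folio}.
Similarly p_{Folio} = 29.25 + 0.25p_{Quill}.
Solving the two reaction functions simultaneously: (1 − (0.25)(0.25))p_{Quill} = 21.75 + 0.25·29.25, so 0.9375p_{Quill} = 29.0625 and p_{Quill} = 31.
Then p_{Folio} = 29.25 + 0.25·31 = 37.
q_{Quill} = 57 − 2·31 + 37 = 32.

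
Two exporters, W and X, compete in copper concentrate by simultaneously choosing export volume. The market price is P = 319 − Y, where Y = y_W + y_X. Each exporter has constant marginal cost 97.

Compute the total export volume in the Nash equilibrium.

148

Exporter W's profit: π = y_W(319 − (y_W + y_X)) − 97y_W.
∂π/∂y_W = 222 − 2y_W − y_X = 0, so y_W = 111 − 0.5y_X.
Setting y_W = y_X in the reaction function: y_W = 111 − 0.5y_W, so y_W = 111 / 1.5 = 74.
Total export volume: 74 + 74 = 148.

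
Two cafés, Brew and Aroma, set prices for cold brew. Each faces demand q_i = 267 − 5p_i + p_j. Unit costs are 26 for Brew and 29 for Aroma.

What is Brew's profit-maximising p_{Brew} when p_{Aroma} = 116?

51.3

Brew's profit: π = (p_{Brew} − 26)(267 − 5p_{Brew} + p_{Aroma}).
∂π/∂p_{Brew} = 397 − 10p_{Brew} + p_{Aroma} = 0 ⇒ p_{Brew} = 39.7 + 0.1p_{Aroma}.
At p_{Aroma} = 116: p_{Brew} = 39.7 + 0.1·116 = 51.3.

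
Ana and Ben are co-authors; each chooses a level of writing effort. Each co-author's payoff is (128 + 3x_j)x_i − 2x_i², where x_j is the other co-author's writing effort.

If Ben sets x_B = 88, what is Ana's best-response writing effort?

Ana's payoff is (128 + 3x_B)x_A − 2x_A².
∂π/∂x_A = 128 + 3x_B − 4x_A = 0, so x_A = 32 + 0.75x_B.
At x_B = 88: x_A = 32 + 0.75·88 = 98.

98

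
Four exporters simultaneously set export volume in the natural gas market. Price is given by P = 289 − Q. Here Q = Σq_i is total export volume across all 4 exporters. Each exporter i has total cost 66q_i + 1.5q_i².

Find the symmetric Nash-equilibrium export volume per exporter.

27.875

A representative exporter's profit is π_i = q_i(289 − Q) − 66q_i − 1.5q_i², with Q = q_i + Σ_{j≠i} q_j.
First-order condition: 223 − 5q_i − Σ_{j≠i} q_j = 0.
With identical exporters, set every q_j = q: then 223 − 5q − 3q = 0, i.e. q = 223/8 = 27.875.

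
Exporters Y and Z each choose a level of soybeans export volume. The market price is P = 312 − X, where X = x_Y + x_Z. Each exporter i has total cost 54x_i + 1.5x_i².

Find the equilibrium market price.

Exporter Y's profit: π = x_Y(312 − (x_Y + x_Z)) − 54x_Y − 1.5x_Y².
∂π/∂x_Y = 258 − 5x_Y − x_Z = 0, so x_Y = 51.6 − 0.2x_Z.
The game is symmetric, so in equilibrium x_Z = x_Y: the reaction function gives 1.2x_Y = 51.6, hence x_Y = 43.
Equilibrium price: P = 312 − 86 = 226.

226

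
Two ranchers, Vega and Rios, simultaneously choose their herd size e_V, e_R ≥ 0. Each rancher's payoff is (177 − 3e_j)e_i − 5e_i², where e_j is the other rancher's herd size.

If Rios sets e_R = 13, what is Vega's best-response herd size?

13.8

Vega's payoff is (177 − 3e_R)e_V − 5e_V².
∂π/∂e_V = 177 − 3e_R − 10e_V = 0, so e_V = 17.7 − 0.3e_R.
At e_R = 13: e_V = 17.7 − 0.3·13 = 13.8.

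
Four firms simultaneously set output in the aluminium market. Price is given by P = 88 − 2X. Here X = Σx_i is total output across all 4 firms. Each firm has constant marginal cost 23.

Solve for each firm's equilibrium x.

6.5

A representative firm's profit is π_i = x_i(88 − 2X) − 23x_i, with X = x_i + Σ_{j≠i} x_j.
First-order condition: 65 − 4x_i − 2Σ_{j≠i} x_j = 0.
In a symmetric equilibrium every firm chooses the same x, so Σ_{j≠i} x_j = 3x. The condition becomes 65 − 10x = 0, giving x = 65/10 = 6.5.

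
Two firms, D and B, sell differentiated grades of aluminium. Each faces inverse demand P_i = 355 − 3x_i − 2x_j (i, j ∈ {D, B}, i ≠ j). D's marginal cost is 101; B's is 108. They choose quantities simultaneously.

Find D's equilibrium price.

197.5625

Firm D's profit: π = x_D(355 − 3x_D − 2x_B) − 101x_D.
∂π/∂x_D = 254 − 6x_D − 2x_B = 0 ⇒ x_D = 127/3 − (1/3)x_B.
Similarly x_B = 247/6 − (1/3)x_D.
Substituting the second reaction function into the first: x_D = 127/3 − (1/3)(247/6 − (1/3)x_D), which gives (8/9)x_D = 515/18 ⇒ x_D = 32.1875.
Then x_B = 247/6 − (1/3)·32.1875 = 30.4375.
P_D = 355 − 3·32.1875 − 2·30.4375 = 197.5625.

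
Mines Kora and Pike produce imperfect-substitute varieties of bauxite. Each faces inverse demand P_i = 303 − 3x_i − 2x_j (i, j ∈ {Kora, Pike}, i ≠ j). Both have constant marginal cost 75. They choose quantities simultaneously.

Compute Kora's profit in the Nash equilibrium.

2436.75

Mine Kora's profit: π = x_{Kora}(303 − 3x_{Kora} − 2x_{Pike}) − 75x_{Kora}.
∂π/∂x_{Kora} = 228 − 6x_{Kora} − 2x_{Pike} = 0 ⇒ x_{Kora} = 38 − (1/3)x_{Pike}.
Setting x_{Kora} = x_{Pike} in the reaction function: x_{Kora} = 38 − (1/3)x_{Kora}, so x_{Kora} = 38 / (4/3) = 28.5.
P_{Kora} = 303 − 3·28.5 − 2·28.5 = 160.5.
Profit = (160.5 − 75)·28.5 = 2436.75.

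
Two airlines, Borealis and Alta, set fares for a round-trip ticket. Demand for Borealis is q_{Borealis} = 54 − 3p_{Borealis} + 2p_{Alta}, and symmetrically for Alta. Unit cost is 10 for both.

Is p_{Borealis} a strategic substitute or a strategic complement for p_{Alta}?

strategic complements

Borealis's profit: π = (p_{Borealis} − 10)(54 − 3p_{Borealis} + 2p_{Alta}).
∂π/∂p_{Borealis} = 84 − 6p_{Borealis} + 2p_{Alta} = 0 ⇒ p_{Borealis} = 14 + (1/3)p_{Alta}.
The best-response slope dp_{Borealis}/dp_{Alta} = 1/3 > 0: the reaction function is upward-sloping, so the choices are strategic complements.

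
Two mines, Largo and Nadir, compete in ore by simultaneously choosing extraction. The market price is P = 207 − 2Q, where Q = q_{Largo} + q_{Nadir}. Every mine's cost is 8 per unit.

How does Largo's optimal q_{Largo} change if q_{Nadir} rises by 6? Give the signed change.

Mine Largo's profit: π = q_{Largo}(207 − 2(q_{Largo} + q_{Nadir})) − 8q_{Largo}.
∂π/∂q_{Largo} = 199 − 4q_{Largo} − 2q_{Nadir} = 0, so q_{Largo} = 49.75 − 0.5q_{Nadir}.
The reaction-function slope is −0.5, so a 6-unit rise in q_{Nadir} moves q_{Largo} by −0.5 × 6 = −3. Largo's best response falls — the actions are strategic substitutes.

-3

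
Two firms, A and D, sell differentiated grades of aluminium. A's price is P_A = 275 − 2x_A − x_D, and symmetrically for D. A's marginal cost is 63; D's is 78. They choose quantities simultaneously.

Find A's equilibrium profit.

3767.12

Firm A's profit: π = x_A(275 − 2x_A − x_D) − 63x_A.
∂π/∂x_A = 212 − 4x_A − x_D = 0 ⇒ x_A = 53 − 0.25x_D.
Similarly x_D = 49.25 − 0.25x_A.
Plugging x_D into A's best response: x_A = 53 − 0.25(49.25 − 0.25x_A) ⇒ 0.9375x_A = 40.6875, so x_A = 43.4.
Then x_D = 49.25 − 0.25·43.4 = 38.4.
P_A = 275 − 2·43.4 − 38.4 = 149.8.
Profit = (149.8 − 63)·43.4 = 3767.12.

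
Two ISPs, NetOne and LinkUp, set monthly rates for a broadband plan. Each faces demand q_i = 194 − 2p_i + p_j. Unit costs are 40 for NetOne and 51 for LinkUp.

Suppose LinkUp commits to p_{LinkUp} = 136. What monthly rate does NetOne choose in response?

NetOne's profit: π = (p_{NetOne} − 40)(194 − 2p_{NetOne} + p_{LinkUp}).
∂π/∂p_{NetOne} = 274 − 4p_{NetOne} + p_{LinkUp} = 0 ⇒ p_{NetOne} = 68.5 + 0.25p_{LinkUp}.
At p_{LinkUp} = 136: p_{NetOne} = 68.5 + 0.25·136 = 102.5.

102.5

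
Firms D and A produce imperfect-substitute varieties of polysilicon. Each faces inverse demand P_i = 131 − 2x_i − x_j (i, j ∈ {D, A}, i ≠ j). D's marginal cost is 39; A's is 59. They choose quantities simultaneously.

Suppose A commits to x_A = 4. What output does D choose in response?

22

Firm D's profit: π = x_D(131 − 2x_D − x_A) − 39x_D.
∂π/∂x_D = 92 − 4x_D − x_A = 0 ⇒ x_D = 23 − 0.25x_A.
At x_A = 4: x_D = 23 − 0.25·4 = 22.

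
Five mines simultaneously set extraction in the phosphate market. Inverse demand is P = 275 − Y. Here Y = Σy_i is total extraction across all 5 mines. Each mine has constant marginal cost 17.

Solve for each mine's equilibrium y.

43

A representative mine's profit is π_i = y_i(275 − Y) − 17y_i, with Y = y_i + Σ_{j≠i} y_j.
First-order condition: 258 − 2y_i − Σ_{j≠i} y_j = 0.
With identical mines, set every y_j = y: then 258 − 2y − 4y = 0, i.e. y = 258/6 = 43.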